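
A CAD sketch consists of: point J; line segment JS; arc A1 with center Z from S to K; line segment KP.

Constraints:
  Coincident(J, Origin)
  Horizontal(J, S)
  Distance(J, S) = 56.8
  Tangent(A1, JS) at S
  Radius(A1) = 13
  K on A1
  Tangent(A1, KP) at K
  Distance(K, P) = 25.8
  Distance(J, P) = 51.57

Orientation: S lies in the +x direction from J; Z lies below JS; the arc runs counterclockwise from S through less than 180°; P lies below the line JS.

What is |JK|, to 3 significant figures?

45.3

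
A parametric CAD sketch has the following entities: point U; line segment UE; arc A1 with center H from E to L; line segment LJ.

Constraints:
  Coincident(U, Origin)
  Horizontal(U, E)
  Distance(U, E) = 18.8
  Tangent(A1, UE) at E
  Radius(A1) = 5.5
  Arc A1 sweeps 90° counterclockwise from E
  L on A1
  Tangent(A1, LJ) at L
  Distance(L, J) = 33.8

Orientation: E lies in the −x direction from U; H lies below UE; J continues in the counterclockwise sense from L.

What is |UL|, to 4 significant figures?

24.91

U is at the origin; U and E share the same y with |UE| = 18.8 and E on the −x side, so E = (-18.80, 0.000). Tangency of A1 to UE means the radius HE is perpendicular to UE, so H = E + (0, -5.5) = (-18.80, -5.500). On A1, E sits at bearing 90° from H; a 90° counterclockwise sweep puts L at bearing 180°, so L = H + 5.5·(cos 180°, sin 180°) = (-24.30, -5.500). Then |UL| = |L − U| = 24.91.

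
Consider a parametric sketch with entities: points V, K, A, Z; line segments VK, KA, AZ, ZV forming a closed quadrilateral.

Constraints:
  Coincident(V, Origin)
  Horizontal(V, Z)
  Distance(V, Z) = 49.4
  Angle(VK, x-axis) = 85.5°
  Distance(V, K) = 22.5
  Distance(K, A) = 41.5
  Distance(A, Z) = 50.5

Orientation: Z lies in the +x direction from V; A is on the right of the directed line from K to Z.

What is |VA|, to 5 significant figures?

19.242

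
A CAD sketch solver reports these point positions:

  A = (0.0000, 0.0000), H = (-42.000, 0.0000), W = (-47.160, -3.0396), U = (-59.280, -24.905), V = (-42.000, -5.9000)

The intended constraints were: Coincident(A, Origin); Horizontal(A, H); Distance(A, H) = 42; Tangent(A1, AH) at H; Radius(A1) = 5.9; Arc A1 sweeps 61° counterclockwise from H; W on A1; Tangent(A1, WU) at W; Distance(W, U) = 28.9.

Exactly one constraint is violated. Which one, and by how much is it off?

Distance(W, U) = 28.9 — off by 3.90.

A = (0.00, 0.00) ✓; A.y = 0.00, H.y = 0.00 ✓; |AH| = 42.00 ✓; ∠(VH, HA) = 90.00° ✓; |VH| = 5.900 ✓; bearing(V→W) − bearing(V→H) = 61.00° ✓; |VW| = 5.900 ✓; ∠(VW, WU) = 90.00° ✓; |WU| = 25.00 ✗.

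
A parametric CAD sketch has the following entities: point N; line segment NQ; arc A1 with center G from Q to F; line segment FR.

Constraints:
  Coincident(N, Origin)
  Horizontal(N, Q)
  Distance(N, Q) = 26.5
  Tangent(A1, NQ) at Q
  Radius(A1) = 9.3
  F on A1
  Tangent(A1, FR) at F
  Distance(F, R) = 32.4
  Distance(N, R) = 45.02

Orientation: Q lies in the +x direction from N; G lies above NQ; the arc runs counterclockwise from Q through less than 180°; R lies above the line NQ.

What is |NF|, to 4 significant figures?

37.21

N is at the origin; N and Q share the same y with |NQ| = 26.5 and Q on the +x side, so Q = (26.50, 0.000). The tangent condition forces GQ to be normal to NQ, so G = Q + (0, 9.3) = (26.50, 9.300). Since GF ⟂ FR (tangency), |GR| = √(9.3² + 32.4²) = 33.71 regardless of where F sits on A1. So R lies on both circle(N, 45.02) and circle(G, 33.71); the above-NQ intersection is R = (17.06, 41.66). F is the foot of the tangent from R: F = (34.36, 14.27).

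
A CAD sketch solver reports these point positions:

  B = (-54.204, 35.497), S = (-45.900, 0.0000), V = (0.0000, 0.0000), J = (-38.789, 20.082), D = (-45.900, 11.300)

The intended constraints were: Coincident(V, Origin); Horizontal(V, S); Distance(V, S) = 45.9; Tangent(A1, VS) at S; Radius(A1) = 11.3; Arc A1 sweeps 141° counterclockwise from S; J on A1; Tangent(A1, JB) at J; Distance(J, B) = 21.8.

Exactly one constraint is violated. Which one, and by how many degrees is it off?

Tangent(A1, JB) at J — off by 6.00°.

V = (0.00, 0.00) ✓; V.y = 0.00, S.y = 0.00 ✓; |VS| = 45.90 ✓; ∠(DS, SV) = 90.00° ✓; |DS| = 11.30 ✓; bearing(D→J) − bearing(D→S) = 141.0° ✓; |DJ| = 11.30 ✓; ∠(DJ, JB) = 96.00° ✗; |JB| = 21.80 ✓.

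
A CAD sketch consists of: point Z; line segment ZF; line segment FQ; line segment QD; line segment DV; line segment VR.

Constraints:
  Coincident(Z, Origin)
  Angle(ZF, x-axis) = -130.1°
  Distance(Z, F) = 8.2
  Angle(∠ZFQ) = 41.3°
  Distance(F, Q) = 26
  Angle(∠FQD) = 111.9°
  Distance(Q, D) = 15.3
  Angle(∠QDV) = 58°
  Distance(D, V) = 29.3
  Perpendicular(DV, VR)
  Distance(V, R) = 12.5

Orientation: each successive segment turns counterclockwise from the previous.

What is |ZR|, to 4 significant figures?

8.731

∠QDV = 58.0° gives DV at -161.3° from the x-axis; with |DV| = 29.3, V = (-3.808, 3.111). DV ⟂ VR, so VR runs at -71.30°; with |VR| = 12.5, R = (0.2000, -8.729). Then |ZR| = |R − Z| = 8.731.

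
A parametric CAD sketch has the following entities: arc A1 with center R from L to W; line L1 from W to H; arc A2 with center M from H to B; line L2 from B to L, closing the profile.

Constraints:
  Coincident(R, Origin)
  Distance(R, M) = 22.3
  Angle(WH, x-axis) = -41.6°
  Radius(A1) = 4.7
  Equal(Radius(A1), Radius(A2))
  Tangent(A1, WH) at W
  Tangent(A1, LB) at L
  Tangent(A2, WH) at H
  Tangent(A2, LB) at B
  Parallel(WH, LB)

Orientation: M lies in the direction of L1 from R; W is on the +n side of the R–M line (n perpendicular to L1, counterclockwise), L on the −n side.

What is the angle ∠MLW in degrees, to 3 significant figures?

78.1°

The slot axis is L1's direction at -41.6°, so u = (cos -41.6°, sin -41.6°) = (0.748, -0.664) and n = (−sin -41.6°, cos -41.6°) = (0.664, 0.748). R is at the origin and M lies 22.3 along u from R, so M = 22.3·u = (16.7, -14.8). Tangency of A1 to both parallel lines with radius 4.7 puts W and L at R ± 4.7·n: W = (3.12, 3.51), L = (-3.12, -3.51). Then cos ∠MLW = LM·LW / (|LM||LW|), giving 78.1°.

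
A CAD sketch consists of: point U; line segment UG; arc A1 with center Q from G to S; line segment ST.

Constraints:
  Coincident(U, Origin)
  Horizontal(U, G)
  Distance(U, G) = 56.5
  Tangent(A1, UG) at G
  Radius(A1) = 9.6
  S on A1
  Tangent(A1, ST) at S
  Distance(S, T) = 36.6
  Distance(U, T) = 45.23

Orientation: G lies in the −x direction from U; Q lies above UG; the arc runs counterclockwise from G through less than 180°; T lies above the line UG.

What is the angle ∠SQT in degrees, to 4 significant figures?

75.30°

Checks: ∠(QG, GU) = 90.00° ✓; |QS| = 9.600 ✓; ∠(QS, ST) = 90.00° ✓; |ST| = 36.60 ✓; |UT| = 45.23 ✓.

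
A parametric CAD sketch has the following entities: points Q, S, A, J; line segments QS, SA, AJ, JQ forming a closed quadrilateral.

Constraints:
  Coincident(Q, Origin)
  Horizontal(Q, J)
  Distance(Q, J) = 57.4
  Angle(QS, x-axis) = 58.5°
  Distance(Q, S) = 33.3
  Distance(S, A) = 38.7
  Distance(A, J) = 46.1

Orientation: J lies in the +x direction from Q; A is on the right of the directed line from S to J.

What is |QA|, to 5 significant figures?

15.914

Checks: QS at 58.50° ✓; |SA| = 38.70 ✓; |AJ| = 46.10 ✓.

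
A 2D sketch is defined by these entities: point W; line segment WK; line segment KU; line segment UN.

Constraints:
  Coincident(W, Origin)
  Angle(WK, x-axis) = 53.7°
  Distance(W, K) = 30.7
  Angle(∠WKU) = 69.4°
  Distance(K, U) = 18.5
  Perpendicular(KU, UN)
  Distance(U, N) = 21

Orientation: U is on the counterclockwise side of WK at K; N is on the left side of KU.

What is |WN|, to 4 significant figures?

10.91

∠WKU = 69.4°, so KU runs at 53.7° + (180° − 69.4°) = 164.3° from the x-axis; with |KU| = 18.5, U = K + 18.5·(cos 164.3°, sin 164.3°) = (0.3650, 29.75). KU ⟂ UN; with |UN| = 21.0 on the left of KU, N = U + 21.0·(-0.2706, -0.9627) = (-5.318, 9.532). Then |WN| = |N − W| = 10.91.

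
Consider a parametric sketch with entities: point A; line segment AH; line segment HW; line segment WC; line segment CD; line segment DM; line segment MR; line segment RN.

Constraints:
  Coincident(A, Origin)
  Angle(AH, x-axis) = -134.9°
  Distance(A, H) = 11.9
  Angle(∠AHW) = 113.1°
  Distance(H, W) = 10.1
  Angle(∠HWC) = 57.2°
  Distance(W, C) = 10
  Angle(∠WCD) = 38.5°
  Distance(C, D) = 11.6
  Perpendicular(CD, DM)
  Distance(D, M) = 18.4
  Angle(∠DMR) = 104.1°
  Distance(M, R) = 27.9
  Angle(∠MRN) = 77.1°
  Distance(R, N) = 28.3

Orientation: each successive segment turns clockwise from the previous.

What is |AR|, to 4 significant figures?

37.42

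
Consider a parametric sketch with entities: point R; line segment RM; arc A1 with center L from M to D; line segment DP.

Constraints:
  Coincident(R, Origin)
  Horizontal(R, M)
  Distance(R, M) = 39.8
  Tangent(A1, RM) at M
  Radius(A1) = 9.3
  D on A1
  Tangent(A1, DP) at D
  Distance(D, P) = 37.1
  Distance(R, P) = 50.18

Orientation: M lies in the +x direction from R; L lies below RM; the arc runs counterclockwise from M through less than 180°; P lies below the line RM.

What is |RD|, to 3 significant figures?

31.6

Checks: |RM| = 39.80 ✓; |LD| = 9.300 ✓; ∠(LD, DP) = 90.00° ✓; |DP| = 37.10 ✓; |RP| = 50.18 ✓.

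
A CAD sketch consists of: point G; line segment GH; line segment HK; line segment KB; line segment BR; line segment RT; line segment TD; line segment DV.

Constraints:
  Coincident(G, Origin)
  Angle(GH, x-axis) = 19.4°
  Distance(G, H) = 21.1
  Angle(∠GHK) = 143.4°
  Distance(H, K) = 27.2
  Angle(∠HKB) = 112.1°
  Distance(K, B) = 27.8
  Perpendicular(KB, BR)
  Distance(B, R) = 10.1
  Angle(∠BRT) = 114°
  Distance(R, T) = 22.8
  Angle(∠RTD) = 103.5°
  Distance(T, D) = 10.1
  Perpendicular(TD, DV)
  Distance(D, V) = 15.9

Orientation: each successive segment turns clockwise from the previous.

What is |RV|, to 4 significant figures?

16.65

∠RTD = 103.5° gives TD at 42.40° from the x-axis; with |TD| = 10.1, D = (34.64, -2.825). TD ⟂ DV, so DV runs at -47.60°; with |DV| = 15.9, V = (45.36, -14.57). Then |RV| = |V − R| = 16.65.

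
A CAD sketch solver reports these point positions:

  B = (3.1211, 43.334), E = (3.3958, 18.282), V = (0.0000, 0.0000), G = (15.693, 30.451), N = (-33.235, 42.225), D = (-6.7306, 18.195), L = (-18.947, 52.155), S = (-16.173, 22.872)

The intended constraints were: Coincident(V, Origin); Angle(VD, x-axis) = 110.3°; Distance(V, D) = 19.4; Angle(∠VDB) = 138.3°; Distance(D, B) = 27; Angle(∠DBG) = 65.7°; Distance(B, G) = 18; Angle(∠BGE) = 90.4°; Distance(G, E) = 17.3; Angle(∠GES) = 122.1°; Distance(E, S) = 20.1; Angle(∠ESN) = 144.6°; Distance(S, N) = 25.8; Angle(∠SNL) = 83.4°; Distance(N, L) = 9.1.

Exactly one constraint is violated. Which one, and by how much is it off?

Distance(N, L) = 9.1 — off by 8.30.

V = (0.00, 0.00) ✓; VD at 110.3° ✓; |VD| = 19.40 ✓; ∠VDB = 138.3° ✓; |DB| = 27.00 ✓; ∠DBG = 65.70° ✓; |BG| = 18.00 ✓; ∠BGE = 90.40° ✓; |GE| = 17.30 ✓; ∠GES = 122.1° ✓; |ES| = 20.10 ✓; ∠ESN = 144.6° ✓; |SN| = 25.80 ✓; ∠SNL = 83.40° ✓; |NL| = 17.40 ✗.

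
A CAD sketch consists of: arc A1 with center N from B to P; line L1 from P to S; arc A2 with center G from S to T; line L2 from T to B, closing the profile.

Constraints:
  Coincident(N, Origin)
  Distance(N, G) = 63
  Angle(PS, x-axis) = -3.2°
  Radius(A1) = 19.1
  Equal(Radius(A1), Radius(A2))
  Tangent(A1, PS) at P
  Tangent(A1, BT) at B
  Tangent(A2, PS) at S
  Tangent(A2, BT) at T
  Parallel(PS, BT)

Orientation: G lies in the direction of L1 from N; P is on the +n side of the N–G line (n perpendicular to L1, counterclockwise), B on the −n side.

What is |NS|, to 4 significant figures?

65.83

The slot axis is L1's direction at -3.2°, so u = (cos -3.2°, sin -3.2°) = (0.9984, -0.05582) and n = (−sin -3.2°, cos -3.2°) = (0.05582, 0.9984). N is at the origin and G lies 63.0 along u from N, so G = 63.0·u = (62.90, -3.517). Tangency of A1 to both parallel lines with radius 19.1 puts P and B at N ± 19.1·n: P = (1.066, 19.07), B = (-1.066, -19.07). Equal radii place S and T the same way about G: S = G + 19.1·n = (63.97, 15.55), T = G − 19.1·n = (61.84, -22.59). Then |NS| = |S − N| = 65.83.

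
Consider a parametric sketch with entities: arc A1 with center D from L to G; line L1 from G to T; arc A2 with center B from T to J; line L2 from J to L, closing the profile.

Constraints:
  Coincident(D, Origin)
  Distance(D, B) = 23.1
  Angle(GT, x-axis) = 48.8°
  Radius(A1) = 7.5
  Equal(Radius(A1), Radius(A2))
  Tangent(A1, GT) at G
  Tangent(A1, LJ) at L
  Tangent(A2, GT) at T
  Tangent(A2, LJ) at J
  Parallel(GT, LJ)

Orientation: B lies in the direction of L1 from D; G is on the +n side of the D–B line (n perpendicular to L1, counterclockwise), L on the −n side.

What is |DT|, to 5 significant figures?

24.287

Tangency of A1 to both parallel lines with radius 7.5 puts G and L at D ± 7.5·n: G = (-5.6431, 4.9402), L = (5.6431, -4.9402). Equal radii place T and J the same way about B: T = B + 7.5·n = (9.5726, 22.321), J = B − 7.5·n = (20.859, 12.441). Then |DT| = |T − D| = 24.287.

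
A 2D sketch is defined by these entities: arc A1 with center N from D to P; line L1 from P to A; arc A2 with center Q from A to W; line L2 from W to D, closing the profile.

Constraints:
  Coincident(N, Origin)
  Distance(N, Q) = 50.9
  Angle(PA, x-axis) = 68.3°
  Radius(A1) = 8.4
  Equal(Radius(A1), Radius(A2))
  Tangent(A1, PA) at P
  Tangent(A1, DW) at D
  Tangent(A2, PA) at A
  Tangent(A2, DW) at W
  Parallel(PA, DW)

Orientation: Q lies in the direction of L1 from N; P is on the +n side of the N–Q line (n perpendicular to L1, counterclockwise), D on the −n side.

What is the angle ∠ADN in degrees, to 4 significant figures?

71.73°

Tangency of A1 to both parallel lines with radius 8.4 puts P and D at N ± 8.4·n: P = (-7.805, 3.106), D = (7.805, -3.106). Equal radii place A and W the same way about Q: A = Q + 8.4·n = (11.02, 50.40), W = Q − 8.4·n = (26.62, 44.19). Then cos ∠ADN = DA·DN / (|DA||DN|), giving 71.73°.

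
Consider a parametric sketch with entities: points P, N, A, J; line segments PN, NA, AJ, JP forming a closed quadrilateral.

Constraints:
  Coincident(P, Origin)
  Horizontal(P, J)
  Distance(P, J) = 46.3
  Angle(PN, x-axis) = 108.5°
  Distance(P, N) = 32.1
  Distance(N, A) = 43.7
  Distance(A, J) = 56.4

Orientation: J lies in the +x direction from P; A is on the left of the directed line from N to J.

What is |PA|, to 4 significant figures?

59.63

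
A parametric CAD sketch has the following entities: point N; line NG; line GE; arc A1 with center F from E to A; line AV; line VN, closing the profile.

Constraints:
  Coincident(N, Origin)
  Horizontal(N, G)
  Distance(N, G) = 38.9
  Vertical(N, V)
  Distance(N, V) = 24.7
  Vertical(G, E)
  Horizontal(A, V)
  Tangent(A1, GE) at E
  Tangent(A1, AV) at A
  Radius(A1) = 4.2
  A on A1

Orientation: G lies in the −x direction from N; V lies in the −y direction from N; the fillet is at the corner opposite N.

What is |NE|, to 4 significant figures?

43.97

N is at the origin; NG is horizontal with |NG| = 38.9 and G on the −x side, so G = (-38.90, 0.000). NV is vertical with |NV| = 24.7 and V on the −y side, so V = (0.000, -24.70). The virtual corner opposite N is at (-38.90, -24.70). A1 meets GE tangentially, so FE is at right angles to GE and A1 meets AV tangentially, so FA is at right angles to AV, with radius 4.2, so the center F sits 4.2 in from both sides at F = (-34.70, -20.50). That places the tangent points at E = (-38.90, -20.50) on GE and A = (-34.70, -24.70) on AV. Then |NE| = |E − N| = 43.97.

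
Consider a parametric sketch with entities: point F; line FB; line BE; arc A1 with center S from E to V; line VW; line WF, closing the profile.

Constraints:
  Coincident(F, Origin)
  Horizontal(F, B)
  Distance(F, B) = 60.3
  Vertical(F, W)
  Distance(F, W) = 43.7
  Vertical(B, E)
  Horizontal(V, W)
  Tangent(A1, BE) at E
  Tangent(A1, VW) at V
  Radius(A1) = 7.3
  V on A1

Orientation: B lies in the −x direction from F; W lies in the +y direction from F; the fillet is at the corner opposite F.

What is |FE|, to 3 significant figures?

70.4

F is at the origin; FB is horizontal with |FB| = 60.3 and B on the −x side, so B = (-60.3, 0.00). FW is vertical with |FW| = 43.7 and W on the +y side, so W = (0.00, 43.7). The virtual corner opposite F is at (-60.3, 43.7). A1 meets BE tangentially, so SE is at right angles to BE and the tangent condition forces SV to be normal to VW, with radius 7.3, so the center S sits 7.3 in from both sides at S = (-53.0, 36.4). That places the tangent points at E = (-60.3, 36.4) on BE and V = (-53.0, 43.7) on VW. Then |FE| = |E − F| = 70.4.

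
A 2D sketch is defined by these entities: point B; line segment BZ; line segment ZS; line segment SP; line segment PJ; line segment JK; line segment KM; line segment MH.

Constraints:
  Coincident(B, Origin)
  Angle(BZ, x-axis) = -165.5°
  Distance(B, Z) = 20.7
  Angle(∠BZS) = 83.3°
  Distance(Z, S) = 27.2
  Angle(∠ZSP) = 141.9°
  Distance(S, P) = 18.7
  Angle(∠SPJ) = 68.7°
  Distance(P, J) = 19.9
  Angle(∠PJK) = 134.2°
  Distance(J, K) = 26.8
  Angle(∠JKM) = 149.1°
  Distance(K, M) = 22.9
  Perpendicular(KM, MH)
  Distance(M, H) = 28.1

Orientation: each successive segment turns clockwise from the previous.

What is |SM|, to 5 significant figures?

44.194

B is at the origin; BZ runs at -165.5° with length 20.7, so Z = (-20.041, -5.1829). ∠BZS = 83.3° gives ZS at 97.800° from the x-axis; with |ZS| = 27.2, S = (-23.732, 21.765). ∠ZSP = 141.9° gives SP at 59.700° from the x-axis; with |SP| = 18.7, P = (-14.297, 37.911). ∠SPJ = 68.7° gives PJ at -51.600° from the x-axis; with |PJ| = 19.9, J = (-1.9366, 22.315). ∠PJK = 134.2° gives JK at -97.400° from the x-axis; with |JK| = 26.8, K = (-5.3883, -4.2613). ∠JKM = 149.1° gives KM at -128.30° from the x-axis; with |KM| = 22.9, M = (-19.581, -22.233). Then |SM| = |M − S| = 44.194.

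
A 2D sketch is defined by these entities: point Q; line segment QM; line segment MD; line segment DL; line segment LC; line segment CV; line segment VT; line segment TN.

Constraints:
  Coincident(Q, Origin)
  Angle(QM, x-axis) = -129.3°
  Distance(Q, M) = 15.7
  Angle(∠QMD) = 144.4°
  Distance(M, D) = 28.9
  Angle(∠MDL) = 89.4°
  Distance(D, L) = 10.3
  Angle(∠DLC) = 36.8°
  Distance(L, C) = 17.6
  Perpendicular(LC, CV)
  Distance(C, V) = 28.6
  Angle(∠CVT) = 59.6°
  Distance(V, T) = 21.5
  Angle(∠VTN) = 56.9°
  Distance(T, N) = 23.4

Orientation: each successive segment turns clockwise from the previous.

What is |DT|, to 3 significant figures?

14.8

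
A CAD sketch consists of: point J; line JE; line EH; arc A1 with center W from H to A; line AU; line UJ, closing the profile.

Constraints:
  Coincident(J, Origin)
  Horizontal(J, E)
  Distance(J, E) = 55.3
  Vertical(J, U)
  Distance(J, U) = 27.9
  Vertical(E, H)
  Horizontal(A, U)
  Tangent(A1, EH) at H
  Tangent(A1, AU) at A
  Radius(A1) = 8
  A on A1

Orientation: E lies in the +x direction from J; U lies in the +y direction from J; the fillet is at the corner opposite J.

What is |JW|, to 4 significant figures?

51.32

J and U share the same x with |JU| = 27.9 and U on the +y side, so U = (0.000, 27.90). The virtual corner opposite J is at (55.30, 27.90). A1 meets EH tangentially, so WH is at right angles to EH and since A1 is tangent to AU there, WA ⟂ AU, with radius 8.0, so the center W sits 8.0 in from both sides at W = (47.30, 19.90). Then |JW| = |W − J| = 51.32.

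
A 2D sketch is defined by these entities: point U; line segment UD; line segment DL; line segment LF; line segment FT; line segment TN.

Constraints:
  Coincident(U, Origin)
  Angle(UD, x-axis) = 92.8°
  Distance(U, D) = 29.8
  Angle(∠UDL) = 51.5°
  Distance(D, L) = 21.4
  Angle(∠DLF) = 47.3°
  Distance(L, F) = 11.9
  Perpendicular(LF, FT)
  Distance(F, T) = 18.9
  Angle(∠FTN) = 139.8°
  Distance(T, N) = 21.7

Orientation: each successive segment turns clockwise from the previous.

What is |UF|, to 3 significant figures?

15.5

U is at the origin; UD runs at 92.8° with length 29.8, so D = (-1.46, 29.8). ∠UDL = 51.5° gives DL at -35.7° from the x-axis; with |DL| = 21.4, L = (15.9, 17.3). ∠DLF = 47.3° gives LF at -168° from the x-axis; with |LF| = 11.9, F = (4.27, 14.9). Then |UF| = |F − U| = 15.5.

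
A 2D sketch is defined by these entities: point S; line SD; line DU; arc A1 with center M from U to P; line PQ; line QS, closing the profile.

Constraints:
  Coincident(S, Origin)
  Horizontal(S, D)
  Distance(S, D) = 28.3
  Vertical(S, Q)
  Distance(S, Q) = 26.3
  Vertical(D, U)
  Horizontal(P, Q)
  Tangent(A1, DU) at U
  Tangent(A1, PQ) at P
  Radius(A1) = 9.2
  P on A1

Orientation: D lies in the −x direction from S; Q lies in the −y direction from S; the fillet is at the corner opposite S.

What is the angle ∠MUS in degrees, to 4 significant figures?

31.14°

S is at the origin; SD is horizontal with |SD| = 28.3 and D on the −x side, so D = (-28.30, 0.000). SQ is vertical with |SQ| = 26.3 and Q on the −y side, so Q = (0.000, -26.30). The virtual corner opposite S is at (-28.30, -26.30). Since A1 is tangent to DU there, MU ⟂ DU and since A1 is tangent to PQ there, MP ⟂ PQ, with radius 9.2, so the center M sits 9.2 in from both sides at M = (-19.10, -17.10). That places the tangent points at U = (-28.30, -17.10) on DU and P = (-19.10, -26.30) on PQ. Then cos ∠MUS = UM·US / (|UM||US|), giving 31.14°.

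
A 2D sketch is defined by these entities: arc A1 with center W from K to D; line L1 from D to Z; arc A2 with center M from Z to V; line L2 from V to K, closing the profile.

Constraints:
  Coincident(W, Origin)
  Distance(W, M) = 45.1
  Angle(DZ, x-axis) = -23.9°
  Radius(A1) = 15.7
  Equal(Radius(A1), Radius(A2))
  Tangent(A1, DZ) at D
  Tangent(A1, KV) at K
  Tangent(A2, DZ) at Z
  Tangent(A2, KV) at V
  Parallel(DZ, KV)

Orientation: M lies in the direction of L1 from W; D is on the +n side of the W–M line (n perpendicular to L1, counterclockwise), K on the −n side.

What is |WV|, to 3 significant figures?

47.8

The slot axis is L1's direction at -23.9°, so u = (cos -23.9°, sin -23.9°) = (0.914, -0.405) and n = (−sin -23.9°, cos -23.9°) = (0.405, 0.914). W is at the origin and M lies 45.1 along u from W, so M = 45.1·u = (41.2, -18.3). Tangency of A1 to both parallel lines with radius 15.7 puts D and K at W ± 15.7·n: D = (6.36, 14.4), K = (-6.36, -14.4). Equal radii place Z and V the same way about M: Z = M + 15.7·n = (47.6, -3.92), V = M − 15.7·n = (34.9, -32.6). Then |WV| = |V − W| = 47.8.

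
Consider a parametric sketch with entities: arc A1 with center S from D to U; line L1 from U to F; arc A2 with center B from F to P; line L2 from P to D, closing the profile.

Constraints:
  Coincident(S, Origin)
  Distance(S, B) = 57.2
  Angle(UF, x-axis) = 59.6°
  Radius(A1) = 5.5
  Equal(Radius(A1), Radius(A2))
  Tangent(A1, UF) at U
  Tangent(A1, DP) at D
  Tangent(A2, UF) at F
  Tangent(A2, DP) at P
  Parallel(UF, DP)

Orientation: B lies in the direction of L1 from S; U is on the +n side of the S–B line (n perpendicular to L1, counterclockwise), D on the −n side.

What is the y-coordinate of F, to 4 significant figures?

52.12

Tangency of A1 to both parallel lines with radius 5.5 puts U and D at S ± 5.5·n: U = (-4.744, 2.783), D = (4.744, -2.783). Equal radii place F and P the same way about B: F = B + 5.5·n = (24.20, 52.12), P = B − 5.5·n = (33.69, 46.55). So F.y = 52.12.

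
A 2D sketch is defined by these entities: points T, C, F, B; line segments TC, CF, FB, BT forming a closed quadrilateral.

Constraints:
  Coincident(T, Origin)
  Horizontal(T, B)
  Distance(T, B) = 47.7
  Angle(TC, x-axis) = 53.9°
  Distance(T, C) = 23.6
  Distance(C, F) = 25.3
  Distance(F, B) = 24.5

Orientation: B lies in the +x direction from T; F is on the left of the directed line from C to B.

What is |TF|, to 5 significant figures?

45.141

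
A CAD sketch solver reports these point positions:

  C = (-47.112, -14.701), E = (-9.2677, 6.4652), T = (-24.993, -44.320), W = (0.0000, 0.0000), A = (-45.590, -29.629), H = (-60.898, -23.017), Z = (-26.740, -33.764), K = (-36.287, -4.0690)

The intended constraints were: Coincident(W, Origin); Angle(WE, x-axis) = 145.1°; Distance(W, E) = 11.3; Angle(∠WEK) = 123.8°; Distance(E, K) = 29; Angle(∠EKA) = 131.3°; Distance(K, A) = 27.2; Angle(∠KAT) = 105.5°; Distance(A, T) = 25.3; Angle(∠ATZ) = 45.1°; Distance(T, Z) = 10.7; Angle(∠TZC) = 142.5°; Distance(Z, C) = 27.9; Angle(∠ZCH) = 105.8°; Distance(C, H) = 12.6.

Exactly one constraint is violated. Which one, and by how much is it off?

Distance(C, H) = 12.6 — off by 3.50.

W = (0.00, 0.00) ✓; WE at 145.1° ✓; |WE| = 11.30 ✓; ∠WEK = 123.8° ✓; |EK| = 29.00 ✓; ∠EKA = 131.3° ✓; |KA| = 27.20 ✓; ∠KAT = 105.5° ✓; |AT| = 25.30 ✓; ∠ATZ = 45.10° ✓; |TZ| = 10.70 ✓; ∠TZC = 142.5° ✓; |ZC| = 27.90 ✓; ∠ZCH = 105.8° ✓; |CH| = 16.10 ✗.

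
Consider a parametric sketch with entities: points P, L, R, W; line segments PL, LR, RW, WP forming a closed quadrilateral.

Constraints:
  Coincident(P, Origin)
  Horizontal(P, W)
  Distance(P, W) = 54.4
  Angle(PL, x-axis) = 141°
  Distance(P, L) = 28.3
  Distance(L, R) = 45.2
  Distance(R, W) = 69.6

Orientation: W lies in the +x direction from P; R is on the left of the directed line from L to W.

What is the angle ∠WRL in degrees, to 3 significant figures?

83.3°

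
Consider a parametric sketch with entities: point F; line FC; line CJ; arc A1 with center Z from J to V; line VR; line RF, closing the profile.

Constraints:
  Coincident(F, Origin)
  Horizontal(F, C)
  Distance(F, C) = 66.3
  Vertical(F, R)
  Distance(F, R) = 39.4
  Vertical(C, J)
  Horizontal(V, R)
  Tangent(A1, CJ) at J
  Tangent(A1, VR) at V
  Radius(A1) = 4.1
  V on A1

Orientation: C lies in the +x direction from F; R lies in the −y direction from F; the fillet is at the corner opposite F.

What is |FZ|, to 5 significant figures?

71.519

F is at the origin; F and C share the same y with |FC| = 66.3 and C on the +x side, so C = (66.300, 0.0000). F and R share the same x with |FR| = 39.4 and R on the −y side, so R = (0.0000, -39.400). The virtual corner opposite F is at (66.300, -39.400). A1 meets CJ tangentially, so ZJ is at right angles to CJ and the tangent condition forces ZV to be normal to VR, with radius 4.1, so the center Z sits 4.1 in from both sides at Z = (62.200, -35.300). Then |FZ| = |Z − F| = 71.519.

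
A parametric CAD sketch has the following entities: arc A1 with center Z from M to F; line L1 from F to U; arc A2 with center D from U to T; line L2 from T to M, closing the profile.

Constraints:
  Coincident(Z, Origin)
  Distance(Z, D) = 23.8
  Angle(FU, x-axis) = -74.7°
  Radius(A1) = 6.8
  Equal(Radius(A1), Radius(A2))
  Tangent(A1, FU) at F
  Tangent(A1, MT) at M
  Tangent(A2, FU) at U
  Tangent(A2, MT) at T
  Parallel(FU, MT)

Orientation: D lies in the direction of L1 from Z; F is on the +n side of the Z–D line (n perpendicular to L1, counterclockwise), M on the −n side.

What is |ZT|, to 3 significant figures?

24.8

Tangency of A1 to both parallel lines with radius 6.8 puts F and M at Z ± 6.8·n: F = (6.56, 1.79), M = (-6.56, -1.79). Equal radii place U and T the same way about D: U = D + 6.8·n = (12.8, -21.2), T = D − 6.8·n = (-0.279, -24.8). Then |ZT| = |T − Z| = 24.8.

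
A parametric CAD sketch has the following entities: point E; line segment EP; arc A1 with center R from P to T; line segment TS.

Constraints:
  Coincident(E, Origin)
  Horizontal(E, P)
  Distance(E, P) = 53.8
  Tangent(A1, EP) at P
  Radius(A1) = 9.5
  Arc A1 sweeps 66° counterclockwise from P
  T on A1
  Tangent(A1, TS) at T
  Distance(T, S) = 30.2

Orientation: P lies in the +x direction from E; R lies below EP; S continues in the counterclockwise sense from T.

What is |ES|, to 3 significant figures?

46.7

E is at the origin; EP is horizontal with |EP| = 53.8 and P on the +x side, so P = (53.8, 0.00). The tangent condition forces RP to be normal to EP, so R = P + (0, -9.5) = (53.8, -9.50). On A1, P sits at bearing 90° from R; a 66° counterclockwise sweep puts T at bearing 156°, so T = R + 9.5·(cos 156°, sin 156°) = (45.1, -5.64). Since A1 is tangent to TS there, RT ⟂ TS, so TS runs along (−sin 156°, cos 156°); with |TS| = 30.2, S = (32.8, -33.2). Then |ES| = |S − E| = 46.7.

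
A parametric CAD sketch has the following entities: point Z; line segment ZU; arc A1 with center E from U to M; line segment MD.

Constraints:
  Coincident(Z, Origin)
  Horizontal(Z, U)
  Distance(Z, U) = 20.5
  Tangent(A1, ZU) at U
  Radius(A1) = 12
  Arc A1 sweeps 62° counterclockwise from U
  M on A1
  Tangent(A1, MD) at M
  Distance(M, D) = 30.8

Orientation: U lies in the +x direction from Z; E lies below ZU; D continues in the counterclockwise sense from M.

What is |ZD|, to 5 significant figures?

33.869

Z is at the origin; ZU is horizontal with |ZU| = 20.5 and U on the +x side, so U = (20.500, 0.0000). A1 meets ZU tangentially, so EU is at right angles to ZU, so E = U + (0, -12) = (20.500, -12.000). On A1, U sits at bearing 90° from E; a 62° counterclockwise sweep puts M at bearing 152°, so M = E + 12.0·(cos 152°, sin 152°) = (9.9046, -6.3663). The tangent condition forces EM to be normal to MD, so MD runs along (−sin 152°, cos 152°); with |MD| = 30.8, D = (-4.5551, -33.561). Then |ZD| = |D − Z| = 33.869.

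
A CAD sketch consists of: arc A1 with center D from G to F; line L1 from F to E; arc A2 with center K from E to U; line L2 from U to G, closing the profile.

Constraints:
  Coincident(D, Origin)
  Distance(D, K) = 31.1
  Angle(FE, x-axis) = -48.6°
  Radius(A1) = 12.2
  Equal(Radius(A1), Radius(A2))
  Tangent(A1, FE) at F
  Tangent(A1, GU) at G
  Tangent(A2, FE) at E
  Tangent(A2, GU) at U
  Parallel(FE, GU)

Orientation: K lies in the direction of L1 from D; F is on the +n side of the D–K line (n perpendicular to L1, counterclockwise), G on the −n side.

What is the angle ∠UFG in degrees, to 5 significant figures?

51.883°

The slot axis is L1's direction at -48.6°, so u = (cos -48.6°, sin -48.6°) = (0.66131, -0.75011) and n = (−sin -48.6°, cos -48.6°) = (0.75011, 0.66131). D is at the origin and K lies 31.1 along u from D, so K = 31.1·u = (20.567, -23.328). Tangency of A1 to both parallel lines with radius 12.2 puts F and G at D ± 12.2·n: F = (9.1514, 8.0680), G = (-9.1514, -8.0680). Equal radii place E and U the same way about K: E = K + 12.2·n = (29.718, -15.260), U = K − 12.2·n = (11.415, -31.396). Then cos ∠UFG = FU·FG / (|FU||FG|), giving 51.883°.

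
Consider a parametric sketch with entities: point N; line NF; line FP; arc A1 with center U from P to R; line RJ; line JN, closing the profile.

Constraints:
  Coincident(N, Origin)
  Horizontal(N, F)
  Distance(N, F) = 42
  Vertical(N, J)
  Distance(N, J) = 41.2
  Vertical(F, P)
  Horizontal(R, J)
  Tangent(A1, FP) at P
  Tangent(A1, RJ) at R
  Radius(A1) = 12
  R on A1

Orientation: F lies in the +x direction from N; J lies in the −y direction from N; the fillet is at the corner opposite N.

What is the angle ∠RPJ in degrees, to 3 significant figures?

29.1°

N is at the origin; N and F share the same y with |NF| = 42.0 and F on the +x side, so F = (42.0, 0.00). NJ is vertical with |NJ| = 41.2 and J on the −y side, so J = (0.00, -41.2). The virtual corner opposite N is at (42.0, -41.2). The tangent condition forces UP to be normal to FP and since A1 is tangent to RJ there, UR ⟂ RJ, with radius 12.0, so the center U sits 12.0 in from both sides at U = (30.0, -29.2). That places the tangent points at P = (42.0, -29.2) on FP and R = (30.0, -41.2) on RJ. Then cos ∠RPJ = PR·PJ / (|PR||PJ|), giving 29.1°.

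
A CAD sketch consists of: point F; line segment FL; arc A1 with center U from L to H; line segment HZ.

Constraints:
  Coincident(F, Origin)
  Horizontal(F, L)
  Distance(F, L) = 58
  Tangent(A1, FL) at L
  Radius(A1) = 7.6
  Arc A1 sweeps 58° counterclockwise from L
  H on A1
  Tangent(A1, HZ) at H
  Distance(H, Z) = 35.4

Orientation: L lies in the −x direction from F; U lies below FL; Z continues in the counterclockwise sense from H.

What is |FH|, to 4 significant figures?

64.54

Since A1 is tangent to FL there, UL ⟂ FL, so U = L + (0, -7.6) = (-58.00, -7.600). On A1, L sits at bearing 90° from U; a 58° counterclockwise sweep puts H at bearing 148°, so H = U + 7.6·(cos 148°, sin 148°) = (-64.45, -3.573). Then |FH| = |H − F| = 64.54.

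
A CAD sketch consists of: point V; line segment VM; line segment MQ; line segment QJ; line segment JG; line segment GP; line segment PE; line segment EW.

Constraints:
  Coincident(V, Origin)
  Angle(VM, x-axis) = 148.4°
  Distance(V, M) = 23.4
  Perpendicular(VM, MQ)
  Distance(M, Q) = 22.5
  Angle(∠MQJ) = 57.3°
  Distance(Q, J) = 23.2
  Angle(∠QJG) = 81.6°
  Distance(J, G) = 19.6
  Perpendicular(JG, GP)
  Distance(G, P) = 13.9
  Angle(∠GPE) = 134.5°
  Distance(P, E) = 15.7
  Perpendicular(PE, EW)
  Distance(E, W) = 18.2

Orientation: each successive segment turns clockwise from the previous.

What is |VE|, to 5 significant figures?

34.549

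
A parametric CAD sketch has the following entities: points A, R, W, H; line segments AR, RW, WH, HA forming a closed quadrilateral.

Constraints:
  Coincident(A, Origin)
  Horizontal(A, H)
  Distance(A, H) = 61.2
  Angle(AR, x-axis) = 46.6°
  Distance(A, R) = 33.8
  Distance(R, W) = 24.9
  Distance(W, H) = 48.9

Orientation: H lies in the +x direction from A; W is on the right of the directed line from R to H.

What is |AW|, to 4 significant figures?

12.54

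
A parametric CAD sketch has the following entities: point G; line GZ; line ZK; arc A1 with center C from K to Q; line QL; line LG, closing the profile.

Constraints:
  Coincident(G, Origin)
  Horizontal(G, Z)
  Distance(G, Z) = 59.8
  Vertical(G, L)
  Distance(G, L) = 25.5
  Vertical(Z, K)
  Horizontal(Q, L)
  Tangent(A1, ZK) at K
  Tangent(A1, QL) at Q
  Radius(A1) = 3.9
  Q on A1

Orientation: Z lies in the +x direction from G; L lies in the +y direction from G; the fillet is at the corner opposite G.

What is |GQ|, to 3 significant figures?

61.4

G is at the origin; GZ is horizontal with |GZ| = 59.8 and Z on the +x side, so Z = (59.8, 0.00). GL is vertical with |GL| = 25.5 and L on the +y side, so L = (0.00, 25.5). The virtual corner opposite G is at (59.8, 25.5). Since A1 is tangent to ZK there, CK ⟂ ZK and the tangent condition forces CQ to be normal to QL, with radius 3.9, so the center C sits 3.9 in from both sides at C = (55.9, 21.6). That places the tangent points at K = (59.8, 21.6) on ZK and Q = (55.9, 25.5) on QL. Then |GQ| = |Q − G| = 61.4.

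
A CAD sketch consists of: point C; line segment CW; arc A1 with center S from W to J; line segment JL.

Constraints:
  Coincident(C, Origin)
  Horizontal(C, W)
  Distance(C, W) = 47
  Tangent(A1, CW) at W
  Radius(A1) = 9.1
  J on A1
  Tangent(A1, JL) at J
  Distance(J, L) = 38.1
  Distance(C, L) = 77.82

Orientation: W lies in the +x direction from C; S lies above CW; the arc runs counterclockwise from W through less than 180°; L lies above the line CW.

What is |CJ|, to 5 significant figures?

56.359

Checks: |SJ| = 9.100 ✓; ∠(SJ, JL) = 90.00° ✓; |JL| = 38.10 ✓; |CL| = 77.82 ✓.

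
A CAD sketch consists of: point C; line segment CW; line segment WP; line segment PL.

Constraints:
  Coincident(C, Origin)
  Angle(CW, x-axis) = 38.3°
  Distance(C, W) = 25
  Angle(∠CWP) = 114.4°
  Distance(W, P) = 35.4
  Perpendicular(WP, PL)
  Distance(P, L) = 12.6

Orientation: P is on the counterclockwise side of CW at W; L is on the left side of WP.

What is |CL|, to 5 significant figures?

46.844

C is at the origin; CW runs at 38.3° with length 25.0, so W = 25.0·(cos 38.3°, sin 38.3°) = (19.619, 15.494). ∠CWP = 114.4°, so WP runs at 38.3° + (180° − 114.4°) = 103.90° from the x-axis; with |WP| = 35.4, P = W + 35.4·(cos 103.90°, sin 103.90°) = (11.115, 49.858). WP is perpendicular to PL; with |PL| = 12.6 on the left of WP, L = P + 12.6·(-0.97072, -0.24023) = (-1.1157, 46.831). Then |CL| = |L − C| = 46.844.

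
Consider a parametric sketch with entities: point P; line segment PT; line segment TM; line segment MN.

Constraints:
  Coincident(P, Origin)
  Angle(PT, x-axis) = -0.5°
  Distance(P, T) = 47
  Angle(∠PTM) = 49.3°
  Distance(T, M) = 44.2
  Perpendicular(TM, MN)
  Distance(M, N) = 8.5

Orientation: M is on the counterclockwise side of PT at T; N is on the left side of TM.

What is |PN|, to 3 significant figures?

30.3

∠PTM = 49.3°, so TM runs at -0.5° + (180° − 49.3°) = 130° from the x-axis; with |TM| = 44.2, M = T + 44.2·(cos 130°, sin 130°) = (18.5, 33.3). TM ⟂ MN; with |MN| = 8.5 on the left of TM, N = M + 8.5·(-0.764, -0.645) = (12.0, 27.9). Then |PN| = |N − P| = 30.3.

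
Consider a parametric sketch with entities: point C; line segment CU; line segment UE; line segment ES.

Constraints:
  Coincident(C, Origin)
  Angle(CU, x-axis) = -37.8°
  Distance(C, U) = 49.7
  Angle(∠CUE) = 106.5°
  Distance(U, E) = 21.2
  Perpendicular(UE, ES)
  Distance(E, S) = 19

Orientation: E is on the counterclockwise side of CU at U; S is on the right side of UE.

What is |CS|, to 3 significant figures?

75.4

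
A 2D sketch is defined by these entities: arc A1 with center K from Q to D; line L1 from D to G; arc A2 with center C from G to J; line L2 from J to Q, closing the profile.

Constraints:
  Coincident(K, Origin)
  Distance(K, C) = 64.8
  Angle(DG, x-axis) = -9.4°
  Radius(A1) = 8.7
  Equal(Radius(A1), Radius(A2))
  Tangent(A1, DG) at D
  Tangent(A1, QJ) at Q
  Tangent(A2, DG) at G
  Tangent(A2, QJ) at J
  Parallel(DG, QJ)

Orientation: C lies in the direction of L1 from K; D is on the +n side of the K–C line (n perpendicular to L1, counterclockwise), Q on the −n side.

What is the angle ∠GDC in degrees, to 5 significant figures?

7.6468°

The slot axis is L1's direction at -9.4°, so u = (cos -9.4°, sin -9.4°) = (0.98657, -0.16333) and n = (−sin -9.4°, cos -9.4°) = (0.16333, 0.98657). K is at the origin and C lies 64.8 along u from K, so C = 64.8·u = (63.930, -10.584). Tangency of A1 to both parallel lines with radius 8.7 puts D and Q at K ± 8.7·n: D = (1.4209, 8.5832), Q = (-1.4209, -8.5832). Equal radii place G and J the same way about C: G = C + 8.7·n = (65.351, -2.0003), J = C − 8.7·n = (62.509, -19.167). Then cos ∠GDC = DG·DC / (|DG||DC|), giving 7.6468°.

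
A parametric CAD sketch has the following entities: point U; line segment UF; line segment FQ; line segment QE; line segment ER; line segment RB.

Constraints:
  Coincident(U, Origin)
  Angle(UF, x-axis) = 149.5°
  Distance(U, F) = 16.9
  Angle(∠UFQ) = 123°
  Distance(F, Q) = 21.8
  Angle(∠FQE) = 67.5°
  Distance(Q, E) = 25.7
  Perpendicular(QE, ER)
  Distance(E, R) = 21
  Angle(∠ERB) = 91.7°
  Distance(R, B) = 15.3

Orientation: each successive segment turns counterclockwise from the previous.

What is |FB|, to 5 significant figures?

2.4466

U is at the origin; UF runs at 149.5° with length 16.9, so F = (-14.562, 8.5774). ∠UFQ = 123.0° gives FQ at -153.50° from the x-axis; with |FQ| = 21.8, Q = (-34.071, -1.1497). ∠FQE = 67.5° gives QE at -41.000° from the x-axis; with |QE| = 25.7, E = (-14.675, -18.010). The perpendicularity gives ER at right angles to QE, so ER runs at 49.000°; with |ER| = 21.0, R = (-0.89783, -2.1615). ∠ERB = 91.7° gives RB at 137.30° from the x-axis; with |RB| = 15.3, B = (-12.142, 8.2143). Then |FB| = |B − F| = 2.4466.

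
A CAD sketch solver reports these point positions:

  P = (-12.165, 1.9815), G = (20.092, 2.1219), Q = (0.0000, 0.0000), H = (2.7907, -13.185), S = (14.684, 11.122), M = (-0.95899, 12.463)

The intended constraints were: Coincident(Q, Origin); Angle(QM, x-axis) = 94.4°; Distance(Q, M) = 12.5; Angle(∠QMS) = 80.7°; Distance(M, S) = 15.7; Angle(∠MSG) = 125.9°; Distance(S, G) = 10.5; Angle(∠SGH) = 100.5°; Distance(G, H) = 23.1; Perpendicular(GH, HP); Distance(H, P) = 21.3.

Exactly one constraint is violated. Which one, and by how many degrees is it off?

Perpendicular(GH, HP) — off by 3.10°.

Q = (0.00, 0.00) ✓; QM at 94.40° ✓; |QM| = 12.50 ✓; ∠QMS = 80.70° ✓; |MS| = 15.70 ✓; ∠MSG = 125.9° ✓; |SG| = 10.50 ✓; ∠SGH = 100.5° ✓; |GH| = 23.10 ✓; ∠(GH, HP) = 86.90° ✗; |HP| = 21.30 ✓.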